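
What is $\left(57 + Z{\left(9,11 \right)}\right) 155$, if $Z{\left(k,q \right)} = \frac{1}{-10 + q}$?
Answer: $8990$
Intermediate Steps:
$\left(57 + Z{\left(9,11 \right)}\right) 155 = \left(57 + \frac{1}{-10 + 11}\right) 155 = \left(57 + 1^{-1}\right) 155 = \left(57 + 1\right) 155 = 58 \cdot 155 = 8990$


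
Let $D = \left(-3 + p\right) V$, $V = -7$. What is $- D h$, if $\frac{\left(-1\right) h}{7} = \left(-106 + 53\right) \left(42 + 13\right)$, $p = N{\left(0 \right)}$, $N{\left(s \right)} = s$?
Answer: $-428505$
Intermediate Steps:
$p = 0$
$h = 20405$ ($h = - 7 \left(-106 + 53\right) \left(42 + 13\right) = - 7 \left(\left(-53\right) 55\right) = \left(-7\right) \left(-2915\right) = 20405$)
$D = 21$ ($D = \left(-3 + 0\right) \left(-7\right) = \left(-3\right) \left(-7\right) = 21$)
$- D h = - 21 \cdot 20405 = \left(-1\right) 428505 = -428505$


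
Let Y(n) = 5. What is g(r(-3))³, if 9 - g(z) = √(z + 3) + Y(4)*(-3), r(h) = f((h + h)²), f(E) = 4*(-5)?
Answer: (24 - I*√17)³ ≈ 12600.0 - 7054.6*I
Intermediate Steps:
f(E) = -20
r(h) = -20
g(z) = 24 - √(3 + z) (g(z) = 9 - (√(z + 3) + 5*(-3)) = 9 - (√(3 + z) - 15) = 9 - (-15 + √(3 + z)) = 9 + (15 - √(3 + z)) = 24 - √(3 + z))
g(r(-3))³ = (24 - √(3 - 20))³ = (24 - √(-17))³ = (24 - I*√17)³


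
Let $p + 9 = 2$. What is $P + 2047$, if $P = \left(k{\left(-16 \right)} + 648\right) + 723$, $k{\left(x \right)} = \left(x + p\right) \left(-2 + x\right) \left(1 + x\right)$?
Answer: $-2792$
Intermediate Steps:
$p = -7$ ($p = -9 + 2 = -7$)
$k{\left(x \right)} = \left(1 + x\right) \left(-7 + x\right) \left(-2 + x\right)$ ($k{\left(x \right)} = \left(x - 7\right) \left(-2 + x\right) \left(1 + x\right) = \left(-7 + x\right) \left(-2 + x\right) \left(1 + x\right) = \left(1 + x\right) \left(-7 + x\right) \left(-2 + x\right)$)
$P = -4839$ ($P = \left(\left(14 + \left(-16\right)^{3} - 8 \left(-16\right)^{2} + 5 \left(-16\right)\right) + 648\right) + 723 = \left(\left(14 - 4096 - 2048 - 80\right) + 648\right) + 723 = \left(-6210 + 648\right) + 723 = -5562 + 723 = -4839$)
$P + 2047 = -4839 + 2047 = -2792$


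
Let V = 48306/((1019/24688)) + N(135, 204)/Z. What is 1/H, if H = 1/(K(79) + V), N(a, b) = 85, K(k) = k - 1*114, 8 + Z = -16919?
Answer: 20186172955386/17248613 ≈ 1.1703e+6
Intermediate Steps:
Z = -16927 (Z = -8 - 16919 = -16927)
K(k) = -114 + k (K(k) = k - 114 = -114 + k)
V = 20186776656841/17248613 (V = 48306/((1019/24688)) + 85/(-16927) = 48306/((1019*(1/24688))) + 85*(-1/16927) = 48306/(1019/24688) - 85/16927 = 48306*(24688/1019) - 85/16927 = 1192578528/1019 - 85/16927 = 20186776656841/17248613 ≈ 1.1703e+6)
H = 17248613/20186172955386 (H = 1/((-114 + 79) + 20186776656841/17248613) = 1/(-35 + 20186776656841/17248613) = 1/(20186172955386/17248613) = 17248613/20186172955386 ≈ 8.5448e-7)
1/H = 1/(17248613/20186172955386) = 20186172955386/17248613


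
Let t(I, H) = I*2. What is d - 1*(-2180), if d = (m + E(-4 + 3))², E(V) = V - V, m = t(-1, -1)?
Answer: 2184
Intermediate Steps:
t(I, H) = 2*I
m = -2 (m = 2*(-1) = -2)
E(V) = 0
d = 4 (d = (-2 + 0)² = (-2)² = 4)
d - 1*(-2180) = 4 - 1*(-2180) = 4 + 2180 = 2184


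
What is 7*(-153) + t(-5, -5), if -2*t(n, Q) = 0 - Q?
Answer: -2147/2 ≈ -1073.5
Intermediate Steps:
t(n, Q) = Q/2 (t(n, Q) = -(0 - Q)/2 = -(-1)*Q/2 = Q/2)
7*(-153) + t(-5, -5) = 7*(-153) + (1/2)*(-5) = -1071 - 5/2 = -2147/2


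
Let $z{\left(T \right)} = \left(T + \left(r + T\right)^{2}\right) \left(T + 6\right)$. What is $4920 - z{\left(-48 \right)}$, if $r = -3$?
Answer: $112146$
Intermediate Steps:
$z{\left(T \right)} = \left(6 + T\right) \left(T + \left(-3 + T\right)^{2}\right)$ ($z{\left(T \right)} = \left(T + \left(-3 + T\right)^{2}\right) \left(T + 6\right) = \left(T + \left(-3 + T\right)^{2}\right) \left(6 + T\right) = \left(6 + T\right) \left(T + \left(-3 + T\right)^{2}\right)$)
$4920 - z{\left(-48 \right)} = 4920 - \left(54 + \left(-48\right)^{2} + \left(-48\right)^{3} - -1008\right) = 4920 - \left(54 + 2304 - 110592 + 1008\right) = 4920 - -107226 = 4920 + 107226 = 112146$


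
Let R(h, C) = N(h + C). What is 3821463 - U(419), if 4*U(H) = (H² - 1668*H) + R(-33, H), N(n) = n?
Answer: 15808797/4 ≈ 3.9522e+6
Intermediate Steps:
R(h, C) = C + h (R(h, C) = h + C = C + h)
U(H) = -33/4 - 1667*H/4 + H²/4 (U(H) = ((H² - 1668*H) + (H - 33))/4 = ((H² - 1668*H) + (-33 + H))/4 = (-33 + H² - 1667*H)/4 = -33/4 - 1667*H/4 + H²/4)
3821463 - U(419) = 3821463 - (-33/4 - 1667/4*419 + (¼)*419²) = 3821463 - (-33/4 - 698473/4 + (¼)*175561) = 3821463 - (-33/4 - 698473/4 + 175561/4) = 3821463 - 1*(-522945/4) = 3821463 + 522945/4 = 15808797/4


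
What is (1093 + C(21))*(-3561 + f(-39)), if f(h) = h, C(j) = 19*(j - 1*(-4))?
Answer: -5644800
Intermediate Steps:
C(j) = 76 + 19*j (C(j) = 19*(j + 4) = 19*(4 + j) = 76 + 19*j)
(1093 + C(21))*(-3561 + f(-39)) = (1093 + (76 + 19*21))*(-3561 - 39) = (1093 + (76 + 399))*(-3600) = (1093 + 475)*(-3600) = 1568*(-3600) = -5644800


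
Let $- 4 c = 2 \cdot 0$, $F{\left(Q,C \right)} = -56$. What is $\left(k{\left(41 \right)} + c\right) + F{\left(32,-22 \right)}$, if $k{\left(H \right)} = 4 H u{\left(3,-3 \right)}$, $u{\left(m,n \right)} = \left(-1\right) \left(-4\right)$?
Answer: $600$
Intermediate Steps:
$u{\left(m,n \right)} = 4$
$c = 0$ ($c = - \frac{2 \cdot 0}{4} = \left(- \frac{1}{4}\right) 0 = 0$)
$k{\left(H \right)} = 16 H$ ($k{\left(H \right)} = 4 H 4 = 16 H$)
$\left(k{\left(41 \right)} + c\right) + F{\left(32,-22 \right)} = \left(16 \cdot 41 + 0\right) - 56 = \left(656 + 0\right) - 56 = 656 - 56 = 600$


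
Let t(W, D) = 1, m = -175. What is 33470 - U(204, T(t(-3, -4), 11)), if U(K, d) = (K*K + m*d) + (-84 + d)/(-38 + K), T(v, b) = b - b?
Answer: -676076/83 ≈ -8145.5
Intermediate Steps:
T(v, b) = 0
U(K, d) = K² - 175*d + (-84 + d)/(-38 + K) (U(K, d) = (K*K - 175*d) + (-84 + d)/(-38 + K) = (K² - 175*d) + (-84 + d)/(-38 + K) = K² - 175*d + (-84 + d)/(-38 + K))
33470 - U(204, T(t(-3, -4), 11)) = 33470 - (-84 + 204³ - 38*204² + 6651*0 - 175*204*0)/(-38 + 204) = 33470 - (-84 + 8489664 - 38*41616 + 0 + 0)/166 = 33470 - (-84 + 8489664 - 1581408 + 0 + 0)/166 = 33470 - 6908172/166 = 33470 - 1*3454086/83 = 33470 - 3454086/83 = -676076/83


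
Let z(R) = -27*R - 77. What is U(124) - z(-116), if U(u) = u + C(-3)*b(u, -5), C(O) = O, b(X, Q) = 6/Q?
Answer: -14637/5 ≈ -2927.4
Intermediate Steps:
z(R) = -77 - 27*R
U(u) = 18/5 + u (U(u) = u - 18/(-5) = u - 18*(-1)/5 = u - 3*(-6/5) = u + 18/5 = 18/5 + u)
U(124) - z(-116) = (18/5 + 124) - (-77 - 27*(-116)) = 638/5 - (-77 + 3132) = 638/5 - 1*3055 = 638/5 - 3055 = -14637/5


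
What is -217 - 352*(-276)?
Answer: 96935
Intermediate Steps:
-217 - 352*(-276) = -217 + 97152 = 96935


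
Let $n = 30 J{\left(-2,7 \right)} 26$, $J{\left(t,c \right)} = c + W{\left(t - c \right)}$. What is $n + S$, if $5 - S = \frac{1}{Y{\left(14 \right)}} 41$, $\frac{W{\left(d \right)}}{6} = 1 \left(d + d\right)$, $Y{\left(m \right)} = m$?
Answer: $- \frac{1102891}{14} \approx -78778.0$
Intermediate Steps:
$W{\left(d \right)} = 12 d$ ($W{\left(d \right)} = 6 \cdot 1 \left(d + d\right) = 6 \cdot 1 \cdot 2 d = 6 \cdot 2 d = 12 d$)
$J{\left(t,c \right)} = - 11 c + 12 t$ ($J{\left(t,c \right)} = c + 12 \left(t - c\right) = c - \left(- 12 t + 12 c\right) = - 11 c + 12 t$)
$S = \frac{29}{14}$ ($S = 5 - \frac{1}{14} \cdot 41 = 5 - \frac{41}{14} = \frac{29}{14} \approx 2.0714$)
$n = -78780$ ($n = 30 \left(\left(-11\right) 7 + 12 \left(-2\right)\right) 26 = 30 \left(-77 - 24\right) 26 = 30 \left(-101\right) 26 = \left(-3030\right) 26 = -78780$)
$n + S = -78780 + \frac{29}{14} = - \frac{1102891}{14}$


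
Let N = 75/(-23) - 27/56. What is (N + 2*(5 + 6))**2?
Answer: 552955225/1658944 ≈ 333.32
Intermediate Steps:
N = -4821/1288 (N = 75*(-1/23) - 27*1/56 = -75/23 - 27/56 = -4821/1288 ≈ -3.7430)
(N + 2*(5 + 6))**2 = (-4821/1288 + 2*(5 + 6))**2 = (-4821/1288 + 2*11)**2 = (-4821/1288 + 22)**2 = (23515/1288)**2 = 552955225/1658944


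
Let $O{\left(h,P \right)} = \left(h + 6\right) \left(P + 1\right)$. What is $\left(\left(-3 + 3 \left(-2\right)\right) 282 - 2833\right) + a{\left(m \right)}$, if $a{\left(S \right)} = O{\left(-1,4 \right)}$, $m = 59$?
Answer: $-5346$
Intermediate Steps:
$O{\left(h,P \right)} = \left(1 + P\right) \left(6 + h\right)$ ($O{\left(h,P \right)} = \left(6 + h\right) \left(1 + P\right) = \left(1 + P\right) \left(6 + h\right)$)
$a{\left(S \right)} = 25$ ($a{\left(S \right)} = 6 - 1 + 6 \cdot 4 + 4 \left(-1\right) = 6 - 1 + 24 - 4 = 25$)
$\left(\left(-3 + 3 \left(-2\right)\right) 282 - 2833\right) + a{\left(m \right)} = \left(\left(-3 + 3 \left(-2\right)\right) 282 - 2833\right) + 25 = \left(\left(-3 - 6\right) 282 - 2833\right) + 25 = \left(\left(-9\right) 282 - 2833\right) + 25 = \left(-2538 - 2833\right) + 25 = -5371 + 25 = -5346$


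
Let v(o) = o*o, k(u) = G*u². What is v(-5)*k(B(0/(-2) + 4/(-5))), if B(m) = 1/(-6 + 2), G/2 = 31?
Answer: 775/8 ≈ 96.875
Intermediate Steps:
G = 62 (G = 2*31 = 62)
B(m) = -¼ (B(m) = 1/(-4) = -¼)
k(u) = 62*u²
v(o) = o²
v(-5)*k(B(0/(-2) + 4/(-5))) = (-5)²*(62*(-¼)²) = 25*(62*(1/16)) = 25*(31/8) = 775/8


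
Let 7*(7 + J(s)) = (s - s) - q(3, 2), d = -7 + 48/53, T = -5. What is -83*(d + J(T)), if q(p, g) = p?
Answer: 416411/371 ≈ 1122.4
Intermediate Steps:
d = -323/53 (d = -7 + 48*(1/53) = -7 + 48/53 = -323/53 ≈ -6.0943)
J(s) = -52/7 (J(s) = -7 + ((s - s) - 1*3)/7 = -7 + (0 - 3)/7 = -7 + (1/7)*(-3) = -7 - 3/7 = -52/7)
-83*(d + J(T)) = -83*(-323/53 - 52/7) = -83*(-5017/371) = 416411/371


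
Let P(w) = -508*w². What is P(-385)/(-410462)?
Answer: 37649150/205231 ≈ 183.45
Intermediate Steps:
P(-385)/(-410462) = -508*(-385)²/(-410462) = -508*148225*(-1/410462) = -75298300*(-1/410462) = 37649150/205231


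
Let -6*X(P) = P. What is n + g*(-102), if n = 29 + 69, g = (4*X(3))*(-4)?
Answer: -718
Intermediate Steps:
X(P) = -P/6
g = 8 (g = (4*(-⅙*3))*(-4) = (4*(-½))*(-4) = -2*(-4) = 8)
n = 98
n + g*(-102) = 98 + 8*(-102) = 98 - 816 = -718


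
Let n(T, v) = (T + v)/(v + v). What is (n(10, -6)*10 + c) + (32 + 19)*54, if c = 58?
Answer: 8426/3 ≈ 2808.7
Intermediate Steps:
n(T, v) = (T + v)/(2*v) (n(T, v) = (T + v)/((2*v)) = (T + v)*(1/(2*v)) = (T + v)/(2*v))
(n(10, -6)*10 + c) + (32 + 19)*54 = (((1/2)*(10 - 6)/(-6))*10 + 58) + (32 + 19)*54 = (((1/2)*(-1/6)*4)*10 + 58) + 51*54 = (-1/3*10 + 58) + 2754 = (-10/3 + 58) + 2754 = 164/3 + 2754 = 8426/3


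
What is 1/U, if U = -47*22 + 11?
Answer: -1/1023 ≈ -0.00097752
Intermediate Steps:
U = -1023 (U = -1034 + 11 = -1023)
1/U = 1/(-1023) = -1/1023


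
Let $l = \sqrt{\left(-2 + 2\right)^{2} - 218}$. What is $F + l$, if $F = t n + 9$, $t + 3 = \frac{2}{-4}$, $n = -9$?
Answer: $\frac{81}{2} + i \sqrt{218} \approx 40.5 + 14.765 i$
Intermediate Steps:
$t = - \frac{7}{2}$ ($t = -3 + \frac{2}{-4} = -3 + 2 \left(- \frac{1}{4}\right) = -3 - \frac{1}{2} = - \frac{7}{2} \approx -3.5$)
$F = \frac{81}{2}$ ($F = \left(- \frac{7}{2}\right) \left(-9\right) + 9 = \frac{63}{2} + 9 = \frac{81}{2} \approx 40.5$)
$l = i \sqrt{218}$ ($l = \sqrt{0^{2} - 218} = \sqrt{0 - 218} = \sqrt{-218} = i \sqrt{218} \approx 14.765 i$)
$F + l = \frac{81}{2} + i \sqrt{218}$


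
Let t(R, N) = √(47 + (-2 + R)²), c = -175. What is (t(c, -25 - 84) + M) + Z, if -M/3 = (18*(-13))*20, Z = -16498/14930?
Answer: 104800351/7465 + 4*√1961 ≈ 14216.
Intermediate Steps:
Z = -8249/7465 (Z = -16498*1/14930 = -8249/7465 ≈ -1.1050)
M = 14040 (M = -3*18*(-13)*20 = -(-702)*20 = -3*(-4680) = 14040)
(t(c, -25 - 84) + M) + Z = (√(47 + (-2 - 175)²) + 14040) - 8249/7465 = (√(47 + (-177)²) + 14040) - 8249/7465 = (√(47 + 31329) + 14040) - 8249/7465 = (√31376 + 14040) - 8249/7465 = (4*√1961 + 14040) - 8249/7465 = (14040 + 4*√1961) - 8249/7465 = 104800351/7465 + 4*√1961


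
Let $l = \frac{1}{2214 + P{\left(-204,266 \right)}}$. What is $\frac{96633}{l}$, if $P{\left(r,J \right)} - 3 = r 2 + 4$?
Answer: $175195629$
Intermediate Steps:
$P{\left(r,J \right)} = 7 + 2 r$ ($P{\left(r,J \right)} = 3 + \left(r 2 + 4\right) = 3 + \left(2 r + 4\right) = 3 + \left(4 + 2 r\right) = 7 + 2 r$)
$l = \frac{1}{1813}$ ($l = \frac{1}{2214 + \left(7 + 2 \left(-204\right)\right)} = \frac{1}{2214 + \left(7 - 408\right)} = \frac{1}{2214 - 401} = \frac{1}{1813} \approx 0.00055157$)
$\frac{96633}{l} = 96633 \frac{1}{\frac{1}{1813}} = 96633 \cdot 1813 = 175195629$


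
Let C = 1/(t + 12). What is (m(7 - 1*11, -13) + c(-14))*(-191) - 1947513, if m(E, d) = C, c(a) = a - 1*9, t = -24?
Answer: -23317249/12 ≈ -1.9431e+6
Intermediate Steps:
c(a) = -9 + a (c(a) = a - 9 = -9 + a)
C = -1/12 (C = 1/(-24 + 12) = 1/(-12) = -1/12 ≈ -0.083333)
m(E, d) = -1/12
(m(7 - 1*11, -13) + c(-14))*(-191) - 1947513 = (-1/12 + (-9 - 14))*(-191) - 1947513 = (-1/12 - 23)*(-191) - 1947513 = -277/12*(-191) - 1947513 = 52907/12 - 1947513 = -23317249/12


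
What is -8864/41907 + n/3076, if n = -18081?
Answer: -784986131/128905932 ≈ -6.0896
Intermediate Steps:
-8864/41907 + n/3076 = -8864/41907 - 18081/3076 = -784986131/128905932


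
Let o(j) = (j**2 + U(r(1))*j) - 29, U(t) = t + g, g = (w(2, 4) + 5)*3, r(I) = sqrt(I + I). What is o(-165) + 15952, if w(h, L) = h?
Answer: 39683 - 165*sqrt(2) ≈ 39450.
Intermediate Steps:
r(I) = sqrt(2)*sqrt(I) (r(I) = sqrt(2*I) = sqrt(2)*sqrt(I))
g = 21 (g = (2 + 5)*3 = 7*3 = 21)
U(t) = 21 + t (U(t) = t + 21 = 21 + t)
o(j) = -29 + j**2 + j*(21 + sqrt(2)) (o(j) = (j**2 + (21 + sqrt(2)*sqrt(1))*j) - 29 = (j**2 + (21 + sqrt(2)*1)*j) - 29 = (j**2 + (21 + sqrt(2))*j) - 29 = (j**2 + j*(21 + sqrt(2))) - 29 = -29 + j**2 + j*(21 + sqrt(2)))
o(-165) + 15952 = (-29 + (-165)**2 - 165*(21 + sqrt(2))) + 15952 = (-29 + 27225 + (-3465 - 165*sqrt(2))) + 15952 = (23731 - 165*sqrt(2)) + 15952 = 39683 - 165*sqrt(2)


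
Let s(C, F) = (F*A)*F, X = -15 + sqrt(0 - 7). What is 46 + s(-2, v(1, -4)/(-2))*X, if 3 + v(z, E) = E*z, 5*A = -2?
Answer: 239/2 - 49*I*sqrt(7)/10 ≈ 119.5 - 12.964*I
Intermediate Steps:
A = -2/5 (A = (1/5)*(-2) = -2/5 ≈ -0.40000)
v(z, E) = -3 + E*z
X = -15 + I*sqrt(7) (X = -15 + sqrt(-7) = -15 + I*sqrt(7) ≈ -15.0 + 2.6458*I)
s(C, F) = -2*F**2/5 (s(C, F) = (F*(-2/5))*F = (-2*F/5)*F = -2*F**2/5)
46 + s(-2, v(1, -4)/(-2))*X = 46 + (-2*(-3 - 4*1)**2/4/5)*(-15 + I*sqrt(7)) = 46 + (-2*(-3 - 4)**2/4/5)*(-15 + I*sqrt(7)) = 46 + (-2*(-7*(-1/2))**2/5)*(-15 + I*sqrt(7)) = 46 + (-2*(7/2)**2/5)*(-15 + I*sqrt(7)) = 46 + (-2/5*49/4)*(-15 + I*sqrt(7)) = 46 - 49*(-15 + I*sqrt(7))/10 = 46 + (147/2 - 49*I*sqrt(7)/10) = 239/2 - 49*I*sqrt(7)/10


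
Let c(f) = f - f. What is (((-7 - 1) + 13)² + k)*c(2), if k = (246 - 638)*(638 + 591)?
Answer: 0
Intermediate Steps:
c(f) = 0
k = -481768 (k = -392*1229 = -481768)
(((-7 - 1) + 13)² + k)*c(2) = (((-7 - 1) + 13)² - 481768)*0 = ((-8 + 13)² - 481768)*0 = (5² - 481768)*0 = (25 - 481768)*0 = -481743*0 = 0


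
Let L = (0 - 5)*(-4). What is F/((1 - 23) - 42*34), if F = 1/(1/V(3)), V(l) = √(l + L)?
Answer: -√23/1450 ≈ -0.0033075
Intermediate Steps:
L = 20 (L = -5*(-4) = 20)
V(l) = √(20 + l) (V(l) = √(l + 20) = √(20 + l))
F = √23 (F = 1/(1/(√(20 + 3))) = 1/(1/(√23)) = 1/(√23/23) = √23 ≈ 4.7958)
F/((1 - 23) - 42*34) = √23/((1 - 23) - 42*34) = √23/(-22 - 1428) = √23/(-1450) = √23*(-1/1450) = -√23/1450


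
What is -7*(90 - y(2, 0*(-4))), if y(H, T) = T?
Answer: -630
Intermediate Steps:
-7*(90 - y(2, 0*(-4))) = -7*(90 - 0*(-4)) = -7*(90 - 1*0) = -7*(90 + 0) = -7*90 = -630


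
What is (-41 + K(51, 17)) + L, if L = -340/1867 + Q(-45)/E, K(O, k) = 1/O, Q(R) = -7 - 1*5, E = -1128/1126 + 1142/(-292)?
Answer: -1488788471698/38450243289 ≈ -38.720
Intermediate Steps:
E = -403817/82198 (E = -1128*1/1126 + 1142*(-1/292) = -564/563 - 571/146 = -403817/82198 ≈ -4.9127)
Q(R) = -12 (Q(R) = -7 - 5 = -12)
L = 1704266212/753926339 (L = -340/1867 - 12/(-403817/82198) = -340*1/1867 - 12*(-82198/403817) = -340/1867 + 986376/403817 = 1704266212/753926339 ≈ 2.2605)
(-41 + K(51, 17)) + L = (-41 + 1/51) + 1704266212/753926339 = -2090/51 + 1704266212/753926339 = -1488788471698/38450243289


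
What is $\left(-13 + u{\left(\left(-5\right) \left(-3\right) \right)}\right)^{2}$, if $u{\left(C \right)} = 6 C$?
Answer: $5929$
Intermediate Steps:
$\left(-13 + u{\left(\left(-5\right) \left(-3\right) \right)}\right)^{2} = \left(-13 + 6 \left(\left(-5\right) \left(-3\right)\right)\right)^{2} = \left(-13 + 6 \cdot 15\right)^{2} = \left(-13 + 90\right)^{2} = 77^{2} = 5929$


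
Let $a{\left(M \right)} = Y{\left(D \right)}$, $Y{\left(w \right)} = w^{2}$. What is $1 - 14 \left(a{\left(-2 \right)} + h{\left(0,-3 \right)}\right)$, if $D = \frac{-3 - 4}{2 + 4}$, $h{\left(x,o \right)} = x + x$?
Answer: $- \frac{325}{18} \approx -18.056$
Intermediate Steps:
$h{\left(x,o \right)} = 2 x$
$D = - \frac{7}{6} \approx -1.1667$
$a{\left(M \right)} = \frac{49}{36}$ ($a{\left(M \right)} = \left(- \frac{7}{6}\right)^{2} = \frac{49}{36}$)
$1 - 14 \left(a{\left(-2 \right)} + h{\left(0,-3 \right)}\right) = 1 - 14 \left(\frac{49}{36} + 2 \cdot 0\right) = 1 - 14 \left(\frac{49}{36} + 0\right) = 1 - \frac{343}{18} = - \frac{325}{18}$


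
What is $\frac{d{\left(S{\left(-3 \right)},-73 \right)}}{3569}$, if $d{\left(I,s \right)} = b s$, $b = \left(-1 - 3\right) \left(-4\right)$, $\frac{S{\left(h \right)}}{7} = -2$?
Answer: $- \frac{1168}{3569} \approx -0.32726$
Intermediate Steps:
$S{\left(h \right)} = -14$ ($S{\left(h \right)} = 7 \left(-2\right) = -14$)
$b = 16$ ($b = \left(-4\right) \left(-4\right) = 16$)
$d{\left(I,s \right)} = 16 s$
$\frac{d{\left(S{\left(-3 \right)},-73 \right)}}{3569} = \frac{16 \left(-73\right)}{3569} = \left(-1168\right) \frac{1}{3569} = - \frac{1168}{3569}$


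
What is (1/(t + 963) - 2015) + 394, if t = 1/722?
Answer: -1127059505/695287 ≈ -1621.0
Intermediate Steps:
t = 1/722 ≈ 0.0013850
(1/(t + 963) - 2015) + 394 = (1/(1/722 + 963) - 2015) + 394 = (1/(695287/722) - 2015) + 394 = (722/695287 - 2015) + 394 = -1401002583/695287 + 394 = -1127059505/695287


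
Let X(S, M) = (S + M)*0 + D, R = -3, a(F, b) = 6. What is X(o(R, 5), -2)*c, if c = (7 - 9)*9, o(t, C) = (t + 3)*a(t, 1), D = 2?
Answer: -36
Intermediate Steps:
o(t, C) = 18 + 6*t (o(t, C) = (t + 3)*6 = (3 + t)*6 = 18 + 6*t)
X(S, M) = 2 (X(S, M) = (S + M)*0 + 2 = (M + S)*0 + 2 = 0 + 2 = 2)
c = -18 (c = -2*9 = -18)
X(o(R, 5), -2)*c = 2*(-18) = -36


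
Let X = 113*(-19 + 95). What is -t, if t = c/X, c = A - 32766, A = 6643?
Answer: 26123/8588 ≈ 3.0418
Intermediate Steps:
X = 8588 (X = 113*76 = 8588)
c = -26123 (c = 6643 - 32766 = -26123)
t = -26123/8588 ≈ -3.0418
-t = -1*(-26123/8588) = 26123/8588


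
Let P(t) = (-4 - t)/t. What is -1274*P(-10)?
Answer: 3822/5 ≈ 764.40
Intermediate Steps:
P(t) = (-4 - t)/t
-1274*P(-10) = -1274*(-4 - 1*(-10))/(-10) = -(-637)*(-4 + 10)/5 = -(-637)*6/5 = -1274*(-3/5) = 3822/5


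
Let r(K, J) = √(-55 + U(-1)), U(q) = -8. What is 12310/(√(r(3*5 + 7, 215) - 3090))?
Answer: 12310*√3/(3*√(-1030 + I*√7)) ≈ 0.28442 - 221.45*I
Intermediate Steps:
r(K, J) = 3*I*√7 (r(K, J) = √(-55 - 8) = √(-63) = 3*I*√7)
12310/(√(r(3*5 + 7, 215) - 3090)) = 12310/(√(3*I*√7 - 3090)) = 12310/(√(-3090 + 3*I*√7)) = 12310/√(-3090 + 3*I*√7)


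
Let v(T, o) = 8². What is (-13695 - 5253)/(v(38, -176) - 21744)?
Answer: 4737/5420 ≈ 0.87399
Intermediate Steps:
v(T, o) = 64
(-13695 - 5253)/(v(38, -176) - 21744) = (-13695 - 5253)/(64 - 21744) = -18948/(-21680) = -18948*(-1/21680) = 4737/5420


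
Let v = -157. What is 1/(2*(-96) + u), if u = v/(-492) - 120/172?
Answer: -21156/4069961 ≈ -0.0051981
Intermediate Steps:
u = -8009/21156 (u = -157/(-492) - 120/172 = -157*(-1/492) - 120*1/172 = 157/492 - 30/43 = -8009/21156 ≈ -0.37857)
1/(2*(-96) + u) = 1/(2*(-96) - 8009/21156) = 1/(-192 - 8009/21156) = 1/(-4069961/21156) = -21156/4069961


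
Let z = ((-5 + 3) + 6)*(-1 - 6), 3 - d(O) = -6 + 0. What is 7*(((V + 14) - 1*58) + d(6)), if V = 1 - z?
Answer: -42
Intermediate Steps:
d(O) = 9 (d(O) = 3 - (-6 + 0) = 3 - 1*(-6) = 3 + 6 = 9)
z = -28 (z = (-2 + 6)*(-7) = 4*(-7) = -28)
V = 29 (V = 1 - 1*(-28) = 1 + 28 = 29)
7*(((V + 14) - 1*58) + d(6)) = 7*(((29 + 14) - 1*58) + 9) = 7*((43 - 58) + 9) = 7*(-15 + 9) = 7*(-6) = -42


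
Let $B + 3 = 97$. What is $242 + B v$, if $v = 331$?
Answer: $31356$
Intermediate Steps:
$B = 94$ ($B = -3 + 97 = 94$)
$242 + B v = 242 + 94 \cdot 331 = 242 + 31114 = 31356$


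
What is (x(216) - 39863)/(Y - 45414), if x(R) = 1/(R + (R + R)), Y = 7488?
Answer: 25831223/24576048 ≈ 1.0511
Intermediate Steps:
x(R) = 1/(3*R) (x(R) = 1/(R + 2*R) = 1/(3*R))
(x(216) - 39863)/(Y - 45414) = ((1/3)/216 - 39863)/(7488 - 45414) = ((1/3)*(1/216) - 39863)/(-37926) = (1/648 - 39863)*(-1/37926) = -25831223/648*(-1/37926) = 25831223/24576048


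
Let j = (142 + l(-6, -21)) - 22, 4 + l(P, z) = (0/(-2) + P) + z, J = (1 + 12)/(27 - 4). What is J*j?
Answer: 1157/23 ≈ 50.304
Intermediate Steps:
J = 13/23 ≈ 0.56522
l(P, z) = -4 + P + z (l(P, z) = -4 + ((0/(-2) + P) + z) = -4 + ((0*(-½) + P) + z) = -4 + ((0 + P) + z) = -4 + (P + z) = -4 + P + z)
j = 89 (j = (142 + (-4 - 6 - 21)) - 22 = (142 - 31) - 22 = 111 - 22 = 89)
J*j = (13/23)*89 = 1157/23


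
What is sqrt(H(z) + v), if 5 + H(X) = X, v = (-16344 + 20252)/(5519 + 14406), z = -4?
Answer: I*sqrt(139807349)/3985 ≈ 2.9671*I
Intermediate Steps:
v = 3908/19925 ≈ 0.19614
H(X) = -5 + X
sqrt(H(z) + v) = sqrt((-5 - 4) + 3908/19925) = sqrt(-9 + 3908/19925) = sqrt(-175417/19925) = I*sqrt(139807349)/3985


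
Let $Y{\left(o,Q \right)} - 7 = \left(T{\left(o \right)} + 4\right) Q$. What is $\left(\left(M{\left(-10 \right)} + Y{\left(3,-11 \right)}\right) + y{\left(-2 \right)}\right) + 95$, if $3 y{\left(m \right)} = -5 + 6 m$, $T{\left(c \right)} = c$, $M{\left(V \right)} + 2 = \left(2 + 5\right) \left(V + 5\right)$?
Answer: $- \frac{53}{3} \approx -17.667$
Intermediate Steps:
$M{\left(V \right)} = 33 + 7 V$ ($M{\left(V \right)} = -2 + \left(2 + 5\right) \left(V + 5\right) = -2 + 7 \left(5 + V\right) = -2 + \left(35 + 7 V\right) = 33 + 7 V$)
$Y{\left(o,Q \right)} = 7 + Q \left(4 + o\right)$ ($Y{\left(o,Q \right)} = 7 + \left(o + 4\right) Q = 7 + \left(4 + o\right) Q = 7 + Q \left(4 + o\right)$)
$y{\left(m \right)} = - \frac{5}{3} + 2 m$ ($y{\left(m \right)} = \frac{-5 + 6 m}{3} = - \frac{5}{3} + 2 m$)
$\left(\left(M{\left(-10 \right)} + Y{\left(3,-11 \right)}\right) + y{\left(-2 \right)}\right) + 95 = \left(\left(\left(33 + 7 \left(-10\right)\right) + \left(7 + 4 \left(-11\right) - 33\right)\right) + \left(- \frac{5}{3} + 2 \left(-2\right)\right)\right) + 95 = \left(\left(\left(33 - 70\right) - 70\right) - \frac{17}{3}\right) + 95 = \left(\left(-37 - 70\right) - \frac{17}{3}\right) + 95 = \left(-107 - \frac{17}{3}\right) + 95 = - \frac{338}{3} + 95 = - \frac{53}{3}$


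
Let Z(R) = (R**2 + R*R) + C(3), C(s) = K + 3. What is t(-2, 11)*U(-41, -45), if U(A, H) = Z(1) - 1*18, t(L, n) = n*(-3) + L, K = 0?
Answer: 455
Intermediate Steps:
C(s) = 3 (C(s) = 0 + 3 = 3)
t(L, n) = L - 3*n (t(L, n) = -3*n + L = L - 3*n)
Z(R) = 3 + 2*R**2 (Z(R) = (R**2 + R*R) + 3 = (R**2 + R**2) + 3 = 2*R**2 + 3 = 3 + 2*R**2)
U(A, H) = -13 (U(A, H) = (3 + 2*1**2) - 1*18 = (3 + 2*1) - 18 = (3 + 2) - 18 = 5 - 18 = -13)
t(-2, 11)*U(-41, -45) = (-2 - 3*11)*(-13) = (-2 - 33)*(-13) = -35*(-13) = 455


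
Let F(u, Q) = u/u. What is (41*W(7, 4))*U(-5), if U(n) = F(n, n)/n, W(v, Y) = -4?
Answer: 164/5 ≈ 32.800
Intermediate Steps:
F(u, Q) = 1
U(n) = 1/n
(41*W(7, 4))*U(-5) = (41*(-4))/(-5) = -164*(-1/5) = 164/5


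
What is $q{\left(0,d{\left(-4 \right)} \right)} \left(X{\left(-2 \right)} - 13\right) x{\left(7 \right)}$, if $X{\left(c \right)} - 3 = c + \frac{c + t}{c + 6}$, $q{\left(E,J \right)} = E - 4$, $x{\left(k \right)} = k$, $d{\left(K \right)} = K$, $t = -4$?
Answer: $378$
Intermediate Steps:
$q{\left(E,J \right)} = -4 + E$ ($q{\left(E,J \right)} = E - 4 = -4 + E$)
$X{\left(c \right)} = 3 + c + \frac{-4 + c}{6 + c}$ ($X{\left(c \right)} = 3 + \left(c + \frac{c - 4}{c + 6}\right) = 3 + \left(c + \frac{-4 + c}{6 + c}\right) = 3 + c + \frac{-4 + c}{6 + c}$)
$q{\left(0,d{\left(-4 \right)} \right)} \left(X{\left(-2 \right)} - 13\right) x{\left(7 \right)} = \left(-4 + 0\right) \left(\frac{14 + \left(-2\right)^{2} + 10 \left(-2\right)}{6 - 2} - 13\right) 7 = - 4 \left(\frac{14 + 4 - 20}{4} - 13\right) 7 = - 4 \left(\frac{1}{4} \left(-2\right) - 13\right) 7 = - 4 \left(- \frac{1}{2} - 13\right) 7 = \left(-4\right) \left(- \frac{27}{2}\right) 7 = 54 \cdot 7 = 378$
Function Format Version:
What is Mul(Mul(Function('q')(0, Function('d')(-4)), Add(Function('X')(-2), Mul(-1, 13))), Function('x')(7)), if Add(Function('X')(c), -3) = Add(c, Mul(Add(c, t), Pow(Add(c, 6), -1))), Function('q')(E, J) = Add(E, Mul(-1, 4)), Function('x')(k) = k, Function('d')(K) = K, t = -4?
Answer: 378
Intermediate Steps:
Function('q')(E, J) = Add(-4, E) (Function('q')(E, J) = Add(E, -4) = Add(-4, E))
Function('X')(c) = Add(3, c, Mul(Pow(Add(6, c), -1), Add(-4, c))) (Function('X')(c) = Add(3, Add(c, Mul(Add(c, -4), Pow(Add(c, 6), -1)))) = Add(3, Add(c, Mul(Add(-4, c), Pow(Add(6, c), -1)))) = Add(3, Add(c, Mul(Pow(Add(6, c), -1), Add(-4, c)))) = Add(3, c, Mul(Pow(Add(6, c), -1), Add(-4, c))))
Mul(Mul(Function('q')(0, Function('d')(-4)), Add(Function('X')(-2), Mul(-1, 13))), Function('x')(7)) = Mul(Mul(Add(-4, 0), Add(Mul(Pow(Add(6, -2), -1), Add(14, Pow(-2, 2), Mul(10, -2))), Mul(-1, 13))), 7) = Mul(Mul(-4, Add(Mul(Pow(4, -1), Add(14, 4, -20)), -13)), 7) = Mul(Mul(-4, Add(Mul(Rational(1, 4), -2), -13)), 7) = Mul(Mul(-4, Add(Rational(-1, 2), -13)), 7) = Mul(Mul(-4, Rational(-27, 2)), 7) = Mul(54, 7) = 378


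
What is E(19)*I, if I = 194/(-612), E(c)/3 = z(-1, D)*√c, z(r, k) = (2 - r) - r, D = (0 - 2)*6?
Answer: -194*√19/51 ≈ -16.581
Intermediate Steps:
D = -12 (D = -2*6 = -12)
z(r, k) = 2 - 2*r
E(c) = 12*√c (E(c) = 3*((2 - 2*(-1))*√c) = 3*((2 + 2)*√c) = 3*(4*√c) = 12*√c)
I = -97/306 (I = 194*(-1/612) = -97/306 ≈ -0.31699)
E(19)*I = (12*√19)*(-97/306) = -194*√19/51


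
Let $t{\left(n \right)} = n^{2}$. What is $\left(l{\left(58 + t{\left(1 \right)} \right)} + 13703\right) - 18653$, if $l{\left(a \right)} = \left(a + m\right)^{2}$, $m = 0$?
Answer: $-1469$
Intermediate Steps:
$l{\left(a \right)} = a^{2}$ ($l{\left(a \right)} = \left(a + 0\right)^{2} = a^{2}$)
$\left(l{\left(58 + t{\left(1 \right)} \right)} + 13703\right) - 18653 = \left(\left(58 + 1^{2}\right)^{2} + 13703\right) - 18653 = \left(\left(58 + 1\right)^{2} + 13703\right) - 18653 = \left(59^{2} + 13703\right) - 18653 = \left(3481 + 13703\right) - 18653 = 17184 - 18653 = -1469$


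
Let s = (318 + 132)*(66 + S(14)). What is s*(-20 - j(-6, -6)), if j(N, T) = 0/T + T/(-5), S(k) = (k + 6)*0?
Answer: -629640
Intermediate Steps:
S(k) = 0 (S(k) = (6 + k)*0 = 0)
s = 29700 (s = (318 + 132)*(66 + 0) = 450*66 = 29700)
j(N, T) = -T/5 (j(N, T) = 0 + T*(-1/5) = 0 - T/5 = -T/5)
s*(-20 - j(-6, -6)) = 29700*(-20 - (-1)*(-6)/5) = 29700*(-20 - 1*6/5) = 29700*(-20 - 6/5) = 29700*(-106/5) = -629640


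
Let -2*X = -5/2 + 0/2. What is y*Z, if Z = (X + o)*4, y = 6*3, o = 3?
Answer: 306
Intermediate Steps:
y = 18
X = 5/4 (X = -(-5/2 + 0/2)/2 = -(-5*½ + 0*(½))/2 = -(-5/2 + 0)/2 = -½*(-5/2) = 5/4 ≈ 1.2500)
Z = 17 (Z = (5/4 + 3)*4 = (17/4)*4 = 17)
y*Z = 18*17 = 306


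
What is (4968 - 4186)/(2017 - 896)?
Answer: 782/1121 ≈ 0.69759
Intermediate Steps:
(4968 - 4186)/(2017 - 896) = 782/1121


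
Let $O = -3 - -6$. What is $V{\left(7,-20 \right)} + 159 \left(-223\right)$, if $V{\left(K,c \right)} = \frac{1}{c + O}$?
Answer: $- \frac{602770}{17} \approx -35457.0$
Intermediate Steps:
$O = 3$ ($O = -3 + 6 = 3$)
$V{\left(K,c \right)} = \frac{1}{3 + c}$ ($V{\left(K,c \right)} = \frac{1}{c + 3} = \frac{1}{3 + c}$)
$V{\left(7,-20 \right)} + 159 \left(-223\right) = \frac{1}{3 - 20} + 159 \left(-223\right) = \frac{1}{-17} - 35457 = - \frac{1}{17} - 35457 = - \frac{602770}{17}$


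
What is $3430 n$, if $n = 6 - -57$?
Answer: $216090$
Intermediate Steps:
$n = 63$ ($n = 6 + 57 = 63$)
$3430 n = 3430 \cdot 63 = 216090$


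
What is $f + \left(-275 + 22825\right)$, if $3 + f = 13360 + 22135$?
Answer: $58042$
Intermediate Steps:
$f = 35492$ ($f = -3 + \left(13360 + 22135\right) = -3 + 35495 = 35492$)
$f + \left(-275 + 22825\right) = 35492 + \left(-275 + 22825\right) = 35492 + 22550 = 58042$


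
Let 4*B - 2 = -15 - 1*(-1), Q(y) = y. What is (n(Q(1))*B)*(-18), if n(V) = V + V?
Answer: 108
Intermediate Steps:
n(V) = 2*V
B = -3 (B = ½ + (-15 - 1*(-1))/4 = ½ + (-15 + 1)/4 = ½ + (¼)*(-14) = ½ - 7/2 = -3)
(n(Q(1))*B)*(-18) = ((2*1)*(-3))*(-18) = (2*(-3))*(-18) = -6*(-18) = 108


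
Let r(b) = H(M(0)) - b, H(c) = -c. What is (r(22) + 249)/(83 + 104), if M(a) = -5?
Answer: 232/187 ≈ 1.2406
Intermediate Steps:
r(b) = 5 - b (r(b) = -1*(-5) - b = 5 - b)
(r(22) + 249)/(83 + 104) = ((5 - 1*22) + 249)/(83 + 104) = ((5 - 22) + 249)/187 = (-17 + 249)*(1/187) = 232*(1/187) = 232/187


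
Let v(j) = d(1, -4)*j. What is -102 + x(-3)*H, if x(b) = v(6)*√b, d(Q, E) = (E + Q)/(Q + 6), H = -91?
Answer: -102 + 234*I*√3 ≈ -102.0 + 405.3*I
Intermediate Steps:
d(Q, E) = (E + Q)/(6 + Q)
v(j) = -3*j/7 (v(j) = ((-4 + 1)/(6 + 1))*j = (-3/7)*j = ((⅐)*(-3))*j = -3*j/7)
x(b) = -18*√b/7 (x(b) = (-3/7*6)*√b = -18*√b/7)
-102 + x(-3)*H = -102 - 18*I*√3/7*(-91) = -102 + 234*I*√3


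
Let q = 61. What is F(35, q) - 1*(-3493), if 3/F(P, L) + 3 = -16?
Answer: 66364/19 ≈ 3492.8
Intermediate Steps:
F(P, L) = -3/19 (F(P, L) = 3/(-3 - 16) = 3/(-19) = 3*(-1/19) = -3/19)
F(35, q) - 1*(-3493) = -3/19 - 1*(-3493) = -3/19 + 3493 = 66364/19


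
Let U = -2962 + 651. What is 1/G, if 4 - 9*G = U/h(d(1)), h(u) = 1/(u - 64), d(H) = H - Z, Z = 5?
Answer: -9/157144 ≈ -5.7272e-5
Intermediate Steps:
d(H) = -5 + H (d(H) = H - 1*5 = H - 5 = -5 + H)
h(u) = 1/(-64 + u)
U = -2311
G = -157144/9 (G = 4/9 - (-2311)/(9*(1/(-64 + (-5 + 1)))) = 4/9 - (-2311)/(9*(1/(-64 - 4))) = 4/9 - (-2311)/(9*(1/(-68))) = 4/9 - (-2311)/(9*(-1/68)) = 4/9 - (-2311)*(-68)/9 = 4/9 - 1/9*157148 = 4/9 - 157148/9 = -157144/9 ≈ -17460.)
1/G = 1/(-157144/9) = -9/157144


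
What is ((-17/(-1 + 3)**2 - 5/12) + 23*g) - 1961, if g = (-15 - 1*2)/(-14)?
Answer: -81385/42 ≈ -1937.7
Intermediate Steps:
g = 17/14 (g = (-15 - 2)*(-1/14) = -17*(-1/14) = 17/14 ≈ 1.2143)
((-17/(-1 + 3)**2 - 5/12) + 23*g) - 1961 = ((-17/(-1 + 3)**2 - 5/12) + 23*(17/14)) - 1961 = ((-17/(2**2) - 5*1/12) + 391/14) - 1961 = ((-17/4 - 5/12) + 391/14) - 1961 = (-14/3 + 391/14) - 1961 = 977/42 - 1961 = -81385/42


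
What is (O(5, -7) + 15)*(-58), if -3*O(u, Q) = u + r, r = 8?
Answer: -1856/3 ≈ -618.67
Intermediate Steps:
O(u, Q) = -8/3 - u/3 (O(u, Q) = -(u + 8)/3 = -(8 + u)/3 = -8/3 - u/3)
(O(5, -7) + 15)*(-58) = ((-8/3 - ⅓*5) + 15)*(-58) = ((-8/3 - 5/3) + 15)*(-58) = (-13/3 + 15)*(-58) = (32/3)*(-58) = -1856/3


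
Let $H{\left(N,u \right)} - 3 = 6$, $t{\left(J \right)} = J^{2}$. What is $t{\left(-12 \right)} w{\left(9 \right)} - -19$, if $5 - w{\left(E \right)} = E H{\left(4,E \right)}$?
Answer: $-10925$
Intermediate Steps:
$H{\left(N,u \right)} = 9$ ($H{\left(N,u \right)} = 3 + 6 = 9$)
$w{\left(E \right)} = 5 - 9 E$ ($w{\left(E \right)} = 5 - E 9 = 5 - 9 E$)
$t{\left(-12 \right)} w{\left(9 \right)} - -19 = \left(-12\right)^{2} \left(5 - 81\right) - -19 = 144 \left(5 - 81\right) + \left(-20 + 39\right) = 144 \left(-76\right) + 19 = -10944 + 19 = -10925$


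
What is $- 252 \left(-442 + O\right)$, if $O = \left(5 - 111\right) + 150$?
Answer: $100296$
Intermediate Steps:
$O = 44$ ($O = -106 + 150 = 44$)
$- 252 \left(-442 + O\right) = - 252 \left(-442 + 44\right) = \left(-252\right) \left(-398\right) = 100296$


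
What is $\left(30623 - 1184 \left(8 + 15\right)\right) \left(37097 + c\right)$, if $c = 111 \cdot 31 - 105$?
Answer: $137108303$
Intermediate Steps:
$c = 3336$ ($c = 3441 - 105 = 3336$)
$\left(30623 - 1184 \left(8 + 15\right)\right) \left(37097 + c\right) = \left(30623 - 1184 \left(8 + 15\right)\right) \left(37097 + 3336\right) = \left(30623 - 27232\right) 40433 = 3391 \cdot 40433 = 137108303$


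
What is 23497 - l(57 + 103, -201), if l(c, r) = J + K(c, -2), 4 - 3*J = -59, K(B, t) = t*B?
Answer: 23796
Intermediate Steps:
K(B, t) = B*t
J = 21 (J = 4/3 - ⅓*(-59) = 4/3 + 59/3 = 21)
l(c, r) = 21 - 2*c (l(c, r) = 21 + c*(-2) = 21 - 2*c)
23497 - l(57 + 103, -201) = 23497 - (21 - 2*(57 + 103)) = 23497 - (21 - 2*160) = 23497 - (21 - 320) = 23497 - 1*(-299) = 23497 + 299 = 23796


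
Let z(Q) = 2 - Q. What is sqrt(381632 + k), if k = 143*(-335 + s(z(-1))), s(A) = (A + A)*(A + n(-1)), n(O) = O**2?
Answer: sqrt(337159) ≈ 580.65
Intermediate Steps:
s(A) = 2*A*(1 + A) (s(A) = (A + A)*(A + (-1)**2) = (2*A)*(A + 1) = (2*A)*(1 + A) = 2*A*(1 + A))
k = -44473 (k = 143*(-335 + 2*(2 - 1*(-1))*(1 + (2 - 1*(-1)))) = 143*(-335 + 2*(2 + 1)*(1 + (2 + 1))) = 143*(-335 + 2*3*(1 + 3)) = 143*(-335 + 2*3*4) = 143*(-335 + 24) = 143*(-311) = -44473)
sqrt(381632 + k) = sqrt(381632 - 44473) = sqrt(337159)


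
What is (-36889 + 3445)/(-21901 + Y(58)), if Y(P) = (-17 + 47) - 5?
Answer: 2787/1823 ≈ 1.5288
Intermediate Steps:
Y(P) = 25 (Y(P) = 30 - 5 = 25)
(-36889 + 3445)/(-21901 + Y(58)) = (-36889 + 3445)/(-21901 + 25) = -33444/(-21876) = -33444*(-1/21876) = 2787/1823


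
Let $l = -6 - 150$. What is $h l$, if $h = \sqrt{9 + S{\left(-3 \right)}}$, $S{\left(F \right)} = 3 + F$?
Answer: $-468$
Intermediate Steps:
$h = 3$ ($h = \sqrt{9 + \left(3 - 3\right)} = \sqrt{9 + 0} = \sqrt{9} = 3$)
$l = -156$ ($l = -6 - 150 = -156$)
$h l = 3 \left(-156\right) = -468$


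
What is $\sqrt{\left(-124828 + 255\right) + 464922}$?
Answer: $\sqrt{340349} \approx 583.39$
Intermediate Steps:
$\sqrt{\left(-124828 + 255\right) + 464922} = \sqrt{-124573 + 464922} = \sqrt{340349}$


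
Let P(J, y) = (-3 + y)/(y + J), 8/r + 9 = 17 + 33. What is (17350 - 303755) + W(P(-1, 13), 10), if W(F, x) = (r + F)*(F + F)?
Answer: -211365625/738 ≈ -2.8640e+5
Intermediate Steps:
r = 8/41 (r = 8/(-9 + (17 + 33)) = 8/(-9 + 50) = 8/41 ≈ 0.19512)
P(J, y) = (-3 + y)/(J + y)
W(F, x) = 2*F*(8/41 + F) (W(F, x) = (8/41 + F)*(F + F) = (8/41 + F)*(2*F) = 2*F*(8/41 + F))
(17350 - 303755) + W(P(-1, 13), 10) = (17350 - 303755) + 2*((-3 + 13)/(-1 + 13))*(8 + 41*((-3 + 13)/(-1 + 13)))/41 = -286405 + 2*(10/12)*(8 + 41*(10/12))/41 = -286405 + 2*((1/12)*10)*(8 + 41*((1/12)*10))/41 = -286405 + (2/41)*(5/6)*(8 + 41*(5/6)) = -286405 + (2/41)*(5/6)*(8 + 205/6) = -286405 + (2/41)*(5/6)*(253/6) = -286405 + 1265/738 = -211365625/738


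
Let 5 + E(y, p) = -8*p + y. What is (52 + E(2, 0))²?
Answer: 2401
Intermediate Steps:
E(y, p) = -5 + y - 8*p (E(y, p) = -5 + (-8*p + y) = -5 + (y - 8*p) = -5 + y - 8*p)
(52 + E(2, 0))² = (52 + (-5 + 2 - 8*0))² = (52 + (-5 + 2 + 0))² = (52 - 3)² = 49² = 2401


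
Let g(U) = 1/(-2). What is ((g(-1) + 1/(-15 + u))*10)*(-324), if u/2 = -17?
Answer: 82620/49 ≈ 1686.1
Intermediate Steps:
u = -34 (u = 2*(-17) = -34)
g(U) = -½
((g(-1) + 1/(-15 + u))*10)*(-324) = ((-½ + 1/(-15 - 34))*10)*(-324) = ((-½ + 1/(-49))*10)*(-324) = ((-½ - 1/49)*10)*(-324) = -51/98*10*(-324) = -255/49*(-324) = 82620/49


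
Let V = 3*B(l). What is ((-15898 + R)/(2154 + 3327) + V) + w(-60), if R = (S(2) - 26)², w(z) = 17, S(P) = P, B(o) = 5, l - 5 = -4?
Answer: 160070/5481 ≈ 29.205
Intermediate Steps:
l = 1 (l = 5 - 4 = 1)
R = 576 (R = (2 - 26)² = (-24)² = 576)
V = 15 (V = 3*5 = 15)
((-15898 + R)/(2154 + 3327) + V) + w(-60) = ((-15898 + 576)/(2154 + 3327) + 15) + 17 = (-15322/5481 + 15) + 17 = 66893/5481 + 17 = 160070/5481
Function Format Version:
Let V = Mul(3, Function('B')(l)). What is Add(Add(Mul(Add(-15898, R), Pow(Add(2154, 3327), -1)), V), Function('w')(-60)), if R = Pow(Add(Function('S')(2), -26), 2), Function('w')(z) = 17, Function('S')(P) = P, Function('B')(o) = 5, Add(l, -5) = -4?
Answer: Rational(160070, 5481) ≈ 29.205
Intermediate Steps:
l = 1 (l = Add(5, -4) = 1)
R = 576 (R = Pow(Add(2, -26), 2) = Pow(-24, 2) = 576)
V = 15 (V = Mul(3, 5) = 15)
Add(Add(Mul(Add(-15898, R), Pow(Add(2154, 3327), -1)), V), Function('w')(-60)) = Add(Add(Mul(Add(-15898, 576), Pow(Add(2154, 3327), -1)), 15), 17) = Add(Add(Mul(-15322, Pow(5481, -1)), 15), 17) = Add(Add(Mul(-15322, Rational(1, 5481)), 15), 17) = Add(Add(Rational(-15322, 5481), 15), 17) = Add(Rational(66893, 5481), 17) = Rational(160070, 5481)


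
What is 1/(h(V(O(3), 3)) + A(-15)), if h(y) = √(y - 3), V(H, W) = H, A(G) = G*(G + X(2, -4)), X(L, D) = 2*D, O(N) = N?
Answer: 1/345 ≈ 0.0028986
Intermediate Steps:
A(G) = G*(-8 + G) (A(G) = G*(G + 2*(-4)) = G*(G - 8) = G*(-8 + G))
h(y) = √(-3 + y)
1/(h(V(O(3), 3)) + A(-15)) = 1/(√(-3 + 3) - 15*(-8 - 15)) = 1/(√0 - 15*(-23)) = 1/(0 + 345) = 1/345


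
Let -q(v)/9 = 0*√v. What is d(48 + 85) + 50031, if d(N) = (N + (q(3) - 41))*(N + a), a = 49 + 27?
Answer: 69259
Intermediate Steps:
q(v) = 0 (q(v) = -0*√v = -9*0 = 0)
a = 76
d(N) = (-41 + N)*(76 + N) (d(N) = (N + (0 - 41))*(N + 76) = (N - 41)*(76 + N) = (-41 + N)*(76 + N))
d(48 + 85) + 50031 = (-3116 + (48 + 85)² + 35*(48 + 85)) + 50031 = (-3116 + 133² + 35*133) + 50031 = (-3116 + 17689 + 4655) + 50031 = 19228 + 50031 = 69259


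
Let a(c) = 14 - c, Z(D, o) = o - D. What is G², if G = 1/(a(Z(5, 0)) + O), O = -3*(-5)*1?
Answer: 1/1156 ≈ 0.00086505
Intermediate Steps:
O = 15 (O = 15*1 = 15)
G = 1/34 (G = 1/((14 - (0 - 1*5)) + 15) = 1/((14 - (0 - 5)) + 15) = 1/((14 - 1*(-5)) + 15) = 1/((14 + 5) + 15) = 1/(19 + 15) = 1/34 ≈ 0.029412)
G² = (1/34)² = 1/1156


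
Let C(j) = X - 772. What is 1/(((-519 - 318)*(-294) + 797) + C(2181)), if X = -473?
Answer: 1/245630 ≈ 4.0712e-6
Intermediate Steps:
C(j) = -1245 (C(j) = -473 - 772 = -1245)
1/(((-519 - 318)*(-294) + 797) + C(2181)) = 1/(((-519 - 318)*(-294) + 797) - 1245) = 1/((-837*(-294) + 797) - 1245) = 1/((246078 + 797) - 1245) = 1/(246875 - 1245) = 1/245630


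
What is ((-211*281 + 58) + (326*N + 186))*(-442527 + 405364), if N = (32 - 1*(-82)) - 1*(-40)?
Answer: 328632409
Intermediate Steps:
N = 154 (N = (32 + 82) + 40 = 114 + 40 = 154)
((-211*281 + 58) + (326*N + 186))*(-442527 + 405364) = ((-211*281 + 58) + (326*154 + 186))*(-442527 + 405364) = ((-59291 + 58) + (50204 + 186))*(-37163) = (-59233 + 50390)*(-37163) = -8843*(-37163) = 328632409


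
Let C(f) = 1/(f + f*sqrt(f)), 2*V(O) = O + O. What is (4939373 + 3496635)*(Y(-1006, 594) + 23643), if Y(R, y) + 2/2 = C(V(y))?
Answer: 35126294531955452/176121 + 4218004*sqrt(66)/58707 ≈ 1.9944e+11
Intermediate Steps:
V(O) = O (V(O) = (O + O)/2 = (2*O)/2 = O)
C(f) = 1/(f + f**(3/2))
Y(R, y) = -1 + 1/(y + y**(3/2))
(4939373 + 3496635)*(Y(-1006, 594) + 23643) = (4939373 + 3496635)*((1 - 1*594 - 594**(3/2))/(594 + 594**(3/2)) + 23643) = 8436008*((1 - 594 - 1782*sqrt(66))/(594 + 1782*sqrt(66)) + 23643) = 8436008*((-593 - 1782*sqrt(66))/(594 + 1782*sqrt(66)) + 23643) = 8436008*(23643 + (-593 - 1782*sqrt(66))/(594 + 1782*sqrt(66))) = 199452537144 + 8436008*(-593 - 1782*sqrt(66))/(594 + 1782*sqrt(66))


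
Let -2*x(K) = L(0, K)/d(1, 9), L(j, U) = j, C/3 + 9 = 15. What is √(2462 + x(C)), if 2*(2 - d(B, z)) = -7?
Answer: √2462 ≈ 49.619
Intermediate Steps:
C = 18 (C = -27 + 3*15 = -27 + 45 = 18)
d(B, z) = 11/2 (d(B, z) = 2 - ½*(-7) = 2 + 7/2 = 11/2)
x(K) = 0 (x(K) = -0/11/2 = -0*2/11 = -½*0 = 0)
√(2462 + x(C)) = √(2462 + 0) = √2462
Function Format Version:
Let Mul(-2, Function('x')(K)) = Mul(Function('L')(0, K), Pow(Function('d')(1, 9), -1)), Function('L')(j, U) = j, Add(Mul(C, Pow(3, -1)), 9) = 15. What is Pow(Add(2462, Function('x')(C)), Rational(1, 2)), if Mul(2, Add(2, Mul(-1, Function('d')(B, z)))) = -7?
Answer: Pow(2462, Rational(1, 2)) ≈ 49.619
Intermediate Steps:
C = 18 (C = Add(-27, Mul(3, 15)) = Add(-27, 45) = 18)
Function('d')(B, z) = Rational(11, 2) (Function('d')(B, z) = Add(2, Mul(Rational(-1, 2), -7)) = Add(2, Rational(7, 2)) = Rational(11, 2))
Function('x')(K) = 0 (Function('x')(K) = Mul(Rational(-1, 2), Mul(0, Pow(Rational(11, 2), -1))) = Mul(Rational(-1, 2), Mul(0, Rational(2, 11))) = Mul(Rational(-1, 2), 0) = 0)
Pow(Add(2462, Function('x')(C)), Rational(1, 2)) = Pow(Add(2462, 0), Rational(1, 2)) = Pow(2462, Rational(1, 2))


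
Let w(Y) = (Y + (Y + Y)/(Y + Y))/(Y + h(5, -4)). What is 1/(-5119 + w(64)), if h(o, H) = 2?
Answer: -66/337789 ≈ -0.00019539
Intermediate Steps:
w(Y) = (1 + Y)/(2 + Y) (w(Y) = (Y + (Y + Y)/(Y + Y))/(Y + 2) = (Y + (2*Y)/((2*Y)))/(2 + Y) = (Y + (2*Y)*(1/(2*Y)))/(2 + Y) = (Y + 1)/(2 + Y) = (1 + Y)/(2 + Y))
1/(-5119 + w(64)) = 1/(-5119 + (1 + 64)/(2 + 64)) = 1/(-5119 + 65/66) = 1/(-337789/66) = -66/337789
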